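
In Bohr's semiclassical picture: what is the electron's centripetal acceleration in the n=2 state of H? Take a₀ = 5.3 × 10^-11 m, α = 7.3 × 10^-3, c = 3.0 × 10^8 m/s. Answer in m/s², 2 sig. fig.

5.7 × 10^21 m/s²

r = n²a₀/Z = 2.1 × 10^-10 m, v = Zαc/n = 1.1 × 10^6 m/s
a = v²/r = (1.1 × 10^6)² / 2.1 × 10^-10 = 5.7 × 10^21 m/s²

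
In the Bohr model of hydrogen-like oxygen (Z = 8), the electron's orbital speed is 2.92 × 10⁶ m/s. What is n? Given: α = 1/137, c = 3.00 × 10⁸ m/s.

v_n = Zαc/n ⇒ n = Zαc/v = 8 × 0.00730 × 3.00 × 10⁸ / 2.92 × 10⁶ ≈ 6.00
n = 6

6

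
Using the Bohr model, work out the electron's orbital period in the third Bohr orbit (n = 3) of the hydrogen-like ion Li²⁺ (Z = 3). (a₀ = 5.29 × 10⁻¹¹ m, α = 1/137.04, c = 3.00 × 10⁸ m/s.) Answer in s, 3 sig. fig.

4.55 × 10⁻¹⁶ s

r = n²a₀/Z = 3²·5.29 × 10⁻¹¹/3 = 1.59 × 10⁻¹⁰ m
v = Zαc/n = 3·0.00730·3.00 × 10⁸/3 = 2.19 × 10⁶ m/s
T = 2πr/v = 4.55 × 10⁻¹⁶ s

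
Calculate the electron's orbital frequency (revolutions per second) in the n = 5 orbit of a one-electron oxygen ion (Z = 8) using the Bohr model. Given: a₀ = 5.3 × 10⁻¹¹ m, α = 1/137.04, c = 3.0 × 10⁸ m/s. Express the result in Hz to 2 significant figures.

3.4 × 10¹⁵ Hz

r = n²a₀/Z = 1.7 × 10⁻¹⁰ m, v = Zαc/n = 3.5 × 10⁶ m/s
f = v/(2πr) = 3.4 × 10¹⁵ Hz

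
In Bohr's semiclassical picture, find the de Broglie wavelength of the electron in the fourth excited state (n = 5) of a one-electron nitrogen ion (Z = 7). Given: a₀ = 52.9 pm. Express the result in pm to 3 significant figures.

The Bohr quantisation condition is nλ = 2πr_n.
r_n = n²a₀/Z = 189 pm
λ = 2πr_n/n = 2π·189/5 = 237 pm

237 pm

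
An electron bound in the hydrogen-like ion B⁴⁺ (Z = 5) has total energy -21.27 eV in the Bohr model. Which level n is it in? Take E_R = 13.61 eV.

E_n = −E_R Z²/n² ⇒ n² = E_R Z²/(−E_n) = 13.61 × 5² / 21.27 ≈ 16.00
n = 4

4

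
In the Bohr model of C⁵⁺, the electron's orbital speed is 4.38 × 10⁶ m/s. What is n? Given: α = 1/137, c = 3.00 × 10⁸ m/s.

v_n = Zαc/n ⇒ n = Zαc/v = 6 × 0.00730 × 3.00 × 10⁸ / 4.38 × 10⁶ ≈ 3.00
n = 3

3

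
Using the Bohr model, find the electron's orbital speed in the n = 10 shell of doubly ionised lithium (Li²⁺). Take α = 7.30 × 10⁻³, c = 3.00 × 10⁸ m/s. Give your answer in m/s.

v_n = Zαc/n = 3 × 0.00730 × 3.00 × 10⁸ / 10
    = 6.57 × 10⁵ m/s

6.57 × 10⁵ m/s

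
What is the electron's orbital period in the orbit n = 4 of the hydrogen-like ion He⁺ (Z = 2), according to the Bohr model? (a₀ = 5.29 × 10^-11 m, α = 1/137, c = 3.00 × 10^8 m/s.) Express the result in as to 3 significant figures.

r = n²a₀/Z = 4²·5.29 × 10^-11/2 = 4.23 × 10^-10 m
v = Zαc/n = 2·0.00730·3.00 × 10^8/4 = 1.09 × 10^6 m/s
T = 2πr/v = 2.43 × 10^-15 s = 2430 as

2430 as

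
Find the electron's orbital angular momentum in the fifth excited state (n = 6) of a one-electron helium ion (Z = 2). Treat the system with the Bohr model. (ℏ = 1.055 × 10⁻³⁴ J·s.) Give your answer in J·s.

6.330 × 10⁻³⁴ J·s

L_n = nℏ = 6 × 1.055 × 10⁻³⁴ = 6.330 × 10⁻³⁴ J·s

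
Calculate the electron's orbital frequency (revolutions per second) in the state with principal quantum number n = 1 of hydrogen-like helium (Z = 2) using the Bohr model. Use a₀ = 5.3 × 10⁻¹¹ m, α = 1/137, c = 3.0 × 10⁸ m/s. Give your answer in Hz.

r = n²a₀/Z = 2.6 × 10⁻¹¹ m, v = Zαc/n = 4.4 × 10⁶ m/s
f = v/(2πr) = 2.6 × 10¹⁶ Hz

2.6 × 10¹⁶ Hz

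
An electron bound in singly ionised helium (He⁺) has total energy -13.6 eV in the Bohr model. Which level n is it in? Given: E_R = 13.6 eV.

2

E_n = −E_R Z²/n² ⇒ n² = E_R Z²/(−E_n) = 13.6 × 2² / 13.6 ≈ 4.00
n = 2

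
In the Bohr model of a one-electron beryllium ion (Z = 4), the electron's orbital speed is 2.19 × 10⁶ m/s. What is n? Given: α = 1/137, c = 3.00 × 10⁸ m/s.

4

v_n = Zαc/n ⇒ n = Zαc/v = 4 × 0.00730 × 3.00 × 10⁸ / 2.19 × 10⁶ ≈ 4.00
n = 4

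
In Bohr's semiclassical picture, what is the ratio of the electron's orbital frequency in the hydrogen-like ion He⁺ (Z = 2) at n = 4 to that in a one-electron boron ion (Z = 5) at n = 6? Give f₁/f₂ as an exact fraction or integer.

f ∝ Z^2 · n^-3
f₁/f₂ = (2/5)^2 · (4/6)^-3 = 27/50

27/50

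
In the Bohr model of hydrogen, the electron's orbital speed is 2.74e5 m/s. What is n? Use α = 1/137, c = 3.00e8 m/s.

8

v_n = Zαc/n ⇒ n = Zαc/v = 1 × 0.00730 × 3.00e8 / 2.74e5 ≈ 7.99
n = 8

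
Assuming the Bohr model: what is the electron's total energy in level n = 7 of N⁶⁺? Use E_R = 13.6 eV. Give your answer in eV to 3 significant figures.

E_n = −E_R·Z²/n² = −13.6 × 7²/7² = -13.6 eV

-13.6 eV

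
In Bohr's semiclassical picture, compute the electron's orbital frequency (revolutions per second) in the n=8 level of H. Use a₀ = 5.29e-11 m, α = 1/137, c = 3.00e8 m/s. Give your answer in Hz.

1.29e13 Hz

r = n²a₀/Z = 3.39e-9 m, v = Zαc/n = 2.74e5 m/s
f = v/(2πr) = 1.29e13 Hz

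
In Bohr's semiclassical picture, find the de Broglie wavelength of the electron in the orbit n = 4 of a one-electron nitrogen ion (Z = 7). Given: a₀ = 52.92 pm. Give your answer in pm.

190.0 pm

The Bohr quantisation condition is nλ = 2πr_n.
r_n = n²a₀/Z = 121.0 pm
λ = 2πr_n/n = 2π·121.0/4 = 190.0 pm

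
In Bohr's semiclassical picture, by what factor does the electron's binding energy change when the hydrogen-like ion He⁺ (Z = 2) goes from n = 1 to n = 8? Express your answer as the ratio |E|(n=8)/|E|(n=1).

|E| ∝ Z^2 · n^-2; with Z fixed, |E| ∝ n^-2.
|E|(n=8)/|E|(n=1) = (8/1)^-2 = 1/64

1/64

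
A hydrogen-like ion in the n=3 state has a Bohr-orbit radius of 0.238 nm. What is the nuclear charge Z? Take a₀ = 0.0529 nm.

2

r_n = n²a₀/Z ⇒ Z = n²a₀/r = 3² × 0.0529 / 0.238 ≈ 2.00
Z = 2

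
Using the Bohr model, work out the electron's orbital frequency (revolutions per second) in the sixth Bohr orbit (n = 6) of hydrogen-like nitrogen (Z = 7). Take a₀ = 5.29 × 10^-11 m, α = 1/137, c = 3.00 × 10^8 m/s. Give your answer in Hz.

r = n²a₀/Z = 2.72 × 10^-10 m, v = Zαc/n = 2.55 × 10^6 m/s
f = v/(2πr) = 1.49 × 10^15 Hz

1.49 × 10^15 Hz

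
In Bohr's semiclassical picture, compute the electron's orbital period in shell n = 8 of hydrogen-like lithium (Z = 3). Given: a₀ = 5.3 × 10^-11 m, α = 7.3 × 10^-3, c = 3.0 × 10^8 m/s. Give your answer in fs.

8.7 fs

r = n²a₀/Z = 8²·5.3 × 10^-11/3 = 1.1 × 10^-9 m
v = Zαc/n = 3·0.0073·3.0 × 10^8/8 = 8.2 × 10^5 m/s
T = 2πr/v = 8.7 × 10^-15 s = 8.7 fs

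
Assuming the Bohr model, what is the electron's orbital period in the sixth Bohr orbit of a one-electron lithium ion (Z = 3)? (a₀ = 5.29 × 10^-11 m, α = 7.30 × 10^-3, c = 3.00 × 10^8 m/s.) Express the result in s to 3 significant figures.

3.64 × 10^-15 s

r = n²a₀/Z = 6²·5.29 × 10^-11/3 = 6.35 × 10^-10 m
v = Zαc/n = 3·0.00730·3.00 × 10^8/6 = 1.09 × 10^6 m/s
T = 2πr/v = 3.64 × 10^-15 s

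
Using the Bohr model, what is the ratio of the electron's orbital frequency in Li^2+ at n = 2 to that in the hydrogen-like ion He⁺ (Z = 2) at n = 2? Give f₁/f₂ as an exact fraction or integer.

9/4

f ∝ Z^2 · n^-3
f₁/f₂ = (3/2)^2 · (2/2)^-3 = 9/4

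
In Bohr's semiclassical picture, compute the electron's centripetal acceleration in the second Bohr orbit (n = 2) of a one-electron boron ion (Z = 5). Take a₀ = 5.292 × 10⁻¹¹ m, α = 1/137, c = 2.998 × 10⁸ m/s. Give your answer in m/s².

r = n²a₀/Z = 4.234 × 10⁻¹¹ m, v = Zαc/n = 5.471 × 10⁶ m/s
a = v²/r = (5.471 × 10⁶)² / 4.234 × 10⁻¹¹ = 7.070 × 10²³ m/s²

7.070 × 10²³ m/s²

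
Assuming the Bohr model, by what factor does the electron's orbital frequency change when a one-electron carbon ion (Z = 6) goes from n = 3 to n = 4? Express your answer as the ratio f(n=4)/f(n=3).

f ∝ Z^2 · n^-3; with Z fixed, f ∝ n^-3.
f(n=4)/f(n=3) = (4/3)^-3 = 27/64

27/64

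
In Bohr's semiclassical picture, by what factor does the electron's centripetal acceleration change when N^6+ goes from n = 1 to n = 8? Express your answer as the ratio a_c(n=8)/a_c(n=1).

1/4096

a_c ∝ Z^3 · n^-4; with Z fixed, a_c ∝ n^-4.
a_c(n=8)/a_c(n=1) = (8/1)^-4 = 1/4096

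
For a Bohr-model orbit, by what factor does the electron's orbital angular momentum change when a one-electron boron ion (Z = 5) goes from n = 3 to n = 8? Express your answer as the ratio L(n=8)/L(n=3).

L = nℏ depends only on n, so L ∝ n.
L(n=8)/L(n=3) = (8/3)^1 = 8/3

8/3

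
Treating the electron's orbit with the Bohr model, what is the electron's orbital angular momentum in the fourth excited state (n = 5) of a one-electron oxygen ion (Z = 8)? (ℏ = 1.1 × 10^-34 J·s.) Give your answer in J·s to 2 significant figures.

L_n = nℏ = 5 × 1.1 × 10^-34 = 5.5 × 10^-34 J·s

5.5 × 10^-34 J·s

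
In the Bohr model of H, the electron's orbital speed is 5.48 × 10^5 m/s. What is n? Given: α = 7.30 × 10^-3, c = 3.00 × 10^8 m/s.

v_n = Zαc/n ⇒ n = Zαc/v = 1 × 0.00730 × 3.00 × 10^8 / 5.48 × 10^5 ≈ 4.00
n = 4

4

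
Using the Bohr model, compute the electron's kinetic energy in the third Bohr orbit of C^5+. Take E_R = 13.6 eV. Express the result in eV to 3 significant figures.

54.4 eV

For a Coulomb orbit the virial theorem gives K = −E_n.
E_n = −E_R·Z²/n², so K = E_R·Z²/n² = 13.6 × 6²/3² = 54.4 eV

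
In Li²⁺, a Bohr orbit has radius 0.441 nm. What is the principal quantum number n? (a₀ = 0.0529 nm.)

r_n = n²a₀/Z ⇒ n² = rZ/a₀ = 0.441 × 3 / 0.0529 ≈ 25.01
n = 5

5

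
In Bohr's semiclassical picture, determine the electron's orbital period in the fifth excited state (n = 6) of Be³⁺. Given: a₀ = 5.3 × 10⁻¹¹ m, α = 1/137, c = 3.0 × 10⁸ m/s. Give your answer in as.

2100 as

r = n²a₀/Z = 6²·5.3 × 10⁻¹¹/4 = 4.8 × 10⁻¹⁰ m
v = Zαc/n = 4·0.0073·3.0 × 10⁸/6 = 1.5 × 10⁶ m/s
T = 2πr/v = 2.1 × 10⁻¹⁵ s = 2100 as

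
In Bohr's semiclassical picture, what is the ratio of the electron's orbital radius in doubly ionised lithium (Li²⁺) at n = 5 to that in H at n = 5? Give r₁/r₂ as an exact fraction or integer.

1/3

r ∝ Z^-1 · n^2
r₁/r₂ = (3/1)^-1 · (5/5)^2 = 1/3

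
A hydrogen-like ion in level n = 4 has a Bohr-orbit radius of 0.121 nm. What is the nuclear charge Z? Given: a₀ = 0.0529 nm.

7

r_n = n²a₀/Z ⇒ Z = n²a₀/r = 4² × 0.0529 / 0.121 ≈ 7.00
Z = 7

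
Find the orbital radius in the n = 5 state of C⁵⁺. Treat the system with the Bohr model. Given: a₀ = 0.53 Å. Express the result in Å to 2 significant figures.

r_n = n²a₀/Z = 5² × 0.53 / 6
    = 25 × 0.53 / 6 = 2.2 Å

2.2 Å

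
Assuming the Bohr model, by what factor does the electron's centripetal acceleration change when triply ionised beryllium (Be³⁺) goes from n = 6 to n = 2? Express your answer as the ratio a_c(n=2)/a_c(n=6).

81

a_c ∝ Z^3 · n^-4; with Z fixed, a_c ∝ n^-4.
a_c(n=2)/a_c(n=6) = (2/6)^-4 = 81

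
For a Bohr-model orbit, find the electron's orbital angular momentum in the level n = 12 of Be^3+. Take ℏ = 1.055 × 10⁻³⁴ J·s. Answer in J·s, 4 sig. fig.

1.266 × 10⁻³³ J·s

L_n = nℏ = 12 × 1.055 × 10⁻³⁴ = 1.266 × 10⁻³³ J·s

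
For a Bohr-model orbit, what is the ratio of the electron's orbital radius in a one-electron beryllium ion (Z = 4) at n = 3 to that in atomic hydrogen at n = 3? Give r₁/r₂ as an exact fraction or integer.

r ∝ Z^-1 · n^2
r₁/r₂ = (4/1)^-1 · (3/3)^2 = 1/4

1/4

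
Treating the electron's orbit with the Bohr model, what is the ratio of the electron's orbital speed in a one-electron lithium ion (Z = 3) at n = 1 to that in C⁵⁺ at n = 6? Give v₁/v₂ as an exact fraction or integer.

v ∝ Z^1 · n^-1
v₁/v₂ = (3/6)^1 · (1/6)^-1 = 3

3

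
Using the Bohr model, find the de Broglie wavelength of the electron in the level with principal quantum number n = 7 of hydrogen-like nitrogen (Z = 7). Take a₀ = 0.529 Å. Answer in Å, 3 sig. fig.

The Bohr quantisation condition is nλ = 2πr_n.
r_n = n²a₀/Z = 3.70 Å
λ = 2πr_n/n = 2π·3.70/7 = 3.32 Å

3.32 Å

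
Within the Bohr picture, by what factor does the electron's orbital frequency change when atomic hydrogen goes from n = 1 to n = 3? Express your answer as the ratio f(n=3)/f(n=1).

f ∝ Z^2 · n^-3; with Z fixed, f ∝ n^-3.
f(n=3)/f(n=1) = (3/1)^-3 = 1/27

1/27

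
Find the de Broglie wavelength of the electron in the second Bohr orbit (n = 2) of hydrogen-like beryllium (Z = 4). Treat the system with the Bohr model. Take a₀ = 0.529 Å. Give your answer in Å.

1.66 Å

The Bohr quantisation condition is nλ = 2πr_n.
r_n = n²a₀/Z = 0.529 Å
λ = 2πr_n/n = 2π·0.529/2 = 1.66 Å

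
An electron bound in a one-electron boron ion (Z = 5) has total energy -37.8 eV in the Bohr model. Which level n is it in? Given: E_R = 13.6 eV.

E_n = −E_R Z²/n² ⇒ n² = E_R Z²/(−E_n) = 13.6 × 5² / 37.8 ≈ 8.99
n = 3

3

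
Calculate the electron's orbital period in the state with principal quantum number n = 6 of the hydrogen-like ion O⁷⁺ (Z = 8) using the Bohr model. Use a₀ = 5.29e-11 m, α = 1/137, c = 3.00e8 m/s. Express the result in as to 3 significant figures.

512 as

r = n²a₀/Z = 6²·5.29e-11/8 = 2.38e-10 m
v = Zαc/n = 8·0.00730·3.00e8/6 = 2.92e6 m/s
T = 2πr/v = 5.12e-16 s = 512 as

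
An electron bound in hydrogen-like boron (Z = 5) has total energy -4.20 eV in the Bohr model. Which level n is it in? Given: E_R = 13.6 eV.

E_n = −E_R Z²/n² ⇒ n² = E_R Z²/(−E_n) = 13.6 × 5² / 4.20 ≈ 80.95
n = 9

9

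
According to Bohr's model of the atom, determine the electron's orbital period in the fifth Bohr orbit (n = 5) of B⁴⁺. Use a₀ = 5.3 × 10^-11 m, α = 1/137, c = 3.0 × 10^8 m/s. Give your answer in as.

r = n²a₀/Z = 5²·5.3 × 10^-11/5 = 2.6 × 10^-10 m
v = Zαc/n = 5·0.0073·3.0 × 10^8/5 = 2.2 × 10^6 m/s
T = 2πr/v = 7.6 × 10^-16 s = 760 as

760 as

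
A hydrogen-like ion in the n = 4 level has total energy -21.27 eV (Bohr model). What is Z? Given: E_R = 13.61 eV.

E_n = −E_R Z²/n² ⇒ Z² = −E_n n²/E_R = 21.27 × 4² / 13.61 ≈ 25.01
Z = 5

5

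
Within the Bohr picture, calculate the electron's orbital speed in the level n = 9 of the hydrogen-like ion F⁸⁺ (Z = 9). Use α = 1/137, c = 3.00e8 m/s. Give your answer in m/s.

v_n = Zαc/n = 9 × 0.00730 × 3.00e8 / 9
    = 2.19e6 m/s

2.19e6 m/s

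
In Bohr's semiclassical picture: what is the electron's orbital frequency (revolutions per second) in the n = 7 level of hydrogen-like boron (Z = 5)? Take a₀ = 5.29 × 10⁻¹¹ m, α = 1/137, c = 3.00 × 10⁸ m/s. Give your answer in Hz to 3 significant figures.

r = n²a₀/Z = 5.18 × 10⁻¹⁰ m, v = Zαc/n = 1.56 × 10⁶ m/s
f = v/(2πr) = 4.80 × 10¹⁴ Hz

4.80 × 10¹⁴ Hz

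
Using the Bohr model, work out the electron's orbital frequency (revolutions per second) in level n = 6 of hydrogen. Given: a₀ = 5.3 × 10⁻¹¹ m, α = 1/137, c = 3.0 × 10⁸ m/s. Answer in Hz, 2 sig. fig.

r = n²a₀/Z = 1.9 × 10⁻⁹ m, v = Zαc/n = 3.6 × 10⁵ m/s
f = v/(2πr) = 3.0 × 10¹³ Hz

3.0 × 10¹³ Hz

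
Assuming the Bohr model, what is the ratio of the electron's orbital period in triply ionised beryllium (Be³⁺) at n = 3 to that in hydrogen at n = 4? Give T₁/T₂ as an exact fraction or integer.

T ∝ Z^-2 · n^3
T₁/T₂ = (4/1)^-2 · (3/4)^3 = 27/1024

27/1024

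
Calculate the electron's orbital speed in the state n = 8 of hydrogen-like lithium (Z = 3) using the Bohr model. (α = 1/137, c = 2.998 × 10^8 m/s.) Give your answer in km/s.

v_n = Zαc/n = 3 × 0.007299 × 2.998 × 10^8 / 8
    = 820.6 km/s

820.6 km/s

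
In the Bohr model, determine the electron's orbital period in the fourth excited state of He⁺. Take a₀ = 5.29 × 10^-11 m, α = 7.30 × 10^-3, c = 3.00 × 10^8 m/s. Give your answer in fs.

4.74 fs

r = n²a₀/Z = 5²·5.29 × 10^-11/2 = 6.61 × 10^-10 m
v = Zαc/n = 2·0.00730·3.00 × 10^8/5 = 8.76 × 10^5 m/s
T = 2πr/v = 4.74 × 10^-15 s = 4.74 fs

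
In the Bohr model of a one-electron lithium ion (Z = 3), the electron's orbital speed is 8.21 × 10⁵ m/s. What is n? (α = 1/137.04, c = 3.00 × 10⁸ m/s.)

8

v_n = Zαc/n ⇒ n = Zαc/v = 3 × 0.00730 × 3.00 × 10⁸ / 8.21 × 10⁵ ≈ 8.00
n = 8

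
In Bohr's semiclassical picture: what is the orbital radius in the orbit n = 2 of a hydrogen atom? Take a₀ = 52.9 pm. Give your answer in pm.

212 pm

r_n = n²a₀/Z = 2² × 52.9 / 1
    = 4 × 52.9 / 1 = 212 pm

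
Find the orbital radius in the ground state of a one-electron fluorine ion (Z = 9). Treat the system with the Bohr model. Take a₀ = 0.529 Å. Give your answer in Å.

r_n = n²a₀/Z = 1² × 0.529 / 9
    = 1 × 0.529 / 9 = 0.0588 Å

0.0588 Å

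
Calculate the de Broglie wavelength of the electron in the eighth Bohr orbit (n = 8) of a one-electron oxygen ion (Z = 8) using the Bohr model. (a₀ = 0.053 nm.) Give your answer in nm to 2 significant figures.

0.33 nm

The Bohr quantisation condition is nλ = 2πr_n.
r_n = n²a₀/Z = 0.42 nm
λ = 2πr_n/n = 2π·0.42/8 = 0.33 nm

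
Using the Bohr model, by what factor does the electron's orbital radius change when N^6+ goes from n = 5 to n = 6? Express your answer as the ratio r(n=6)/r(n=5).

36/25

r ∝ Z^-1 · n^2; with Z fixed, r ∝ n^2.
r(n=6)/r(n=5) = (6/5)^2 = 36/25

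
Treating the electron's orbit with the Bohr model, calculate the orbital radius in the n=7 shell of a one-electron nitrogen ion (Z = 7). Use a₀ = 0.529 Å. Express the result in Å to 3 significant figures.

r_n = n²a₀/Z = 7² × 0.529 / 7
    = 49 × 0.529 / 7 = 3.70 Å

3.70 Å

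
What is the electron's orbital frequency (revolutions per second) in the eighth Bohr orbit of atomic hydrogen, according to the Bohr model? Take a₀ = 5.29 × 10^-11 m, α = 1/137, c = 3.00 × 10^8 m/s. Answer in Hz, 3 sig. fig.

1.29 × 10^13 Hz

r = n²a₀/Z = 3.39 × 10^-9 m, v = Zαc/n = 2.74 × 10^5 m/s
f = v/(2πr) = 1.29 × 10^13 Hz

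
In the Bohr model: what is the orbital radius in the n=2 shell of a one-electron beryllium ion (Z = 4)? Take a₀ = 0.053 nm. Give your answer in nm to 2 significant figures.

r_n = n²a₀/Z = 2² × 0.053 / 4
    = 4 × 0.053 / 4 = 0.053 nm

0.053 nm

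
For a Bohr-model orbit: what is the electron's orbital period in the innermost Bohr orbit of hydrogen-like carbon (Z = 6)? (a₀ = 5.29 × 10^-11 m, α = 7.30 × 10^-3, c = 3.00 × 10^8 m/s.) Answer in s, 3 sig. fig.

r = n²a₀/Z = 1²·5.29 × 10^-11/6 = 8.82 × 10^-12 m
v = Zαc/n = 6·0.00730·3.00 × 10^8/1 = 1.31 × 10^7 m/s
T = 2πr/v = 4.22 × 10^-18 s

4.22 × 10^-18 s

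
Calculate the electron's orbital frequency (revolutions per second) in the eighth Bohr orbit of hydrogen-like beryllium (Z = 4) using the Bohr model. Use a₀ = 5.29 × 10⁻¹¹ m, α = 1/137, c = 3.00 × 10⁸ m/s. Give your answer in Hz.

2.06 × 10¹⁴ Hz

r = n²a₀/Z = 8.46 × 10⁻¹⁰ m, v = Zαc/n = 1.09 × 10⁶ m/s
f = v/(2πr) = 2.06 × 10¹⁴ Hz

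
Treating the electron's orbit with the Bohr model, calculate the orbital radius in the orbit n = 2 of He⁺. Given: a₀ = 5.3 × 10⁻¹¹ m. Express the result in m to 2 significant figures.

r_n = n²a₀/Z = 2² × 5.3 × 10⁻¹¹ / 2
    = 4 × 5.3 × 10⁻¹¹ / 2 = 1.1 × 10⁻¹⁰ m

1.1 × 10⁻¹⁰ m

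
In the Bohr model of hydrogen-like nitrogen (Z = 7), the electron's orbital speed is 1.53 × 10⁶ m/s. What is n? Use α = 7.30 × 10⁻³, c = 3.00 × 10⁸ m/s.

v_n = Zαc/n ⇒ n = Zαc/v = 7 × 0.00730 × 3.00 × 10⁸ / 1.53 × 10⁶ ≈ 10.02
n = 10

10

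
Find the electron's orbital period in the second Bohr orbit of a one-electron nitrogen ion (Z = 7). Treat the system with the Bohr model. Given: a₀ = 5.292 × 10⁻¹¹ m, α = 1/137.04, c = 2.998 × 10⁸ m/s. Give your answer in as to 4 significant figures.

r = n²a₀/Z = 2²·5.292 × 10⁻¹¹/7 = 3.024 × 10⁻¹¹ m
v = Zαc/n = 7·0.007297·2.998 × 10⁸/2 = 7.657 × 10⁶ m/s
T = 2πr/v = 2.481 × 10⁻¹⁷ s = 24.81 as

24.81 as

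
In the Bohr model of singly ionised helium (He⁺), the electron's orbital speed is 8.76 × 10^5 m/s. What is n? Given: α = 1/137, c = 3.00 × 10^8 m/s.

v_n = Zαc/n ⇒ n = Zαc/v = 2 × 0.00730 × 3.00 × 10^8 / 8.76 × 10^5 ≈ 5.00
n = 5

5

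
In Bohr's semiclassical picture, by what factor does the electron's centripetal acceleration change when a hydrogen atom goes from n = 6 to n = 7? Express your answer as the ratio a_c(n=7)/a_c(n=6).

1296/2401

a_c ∝ Z^3 · n^-4; with Z fixed, a_c ∝ n^-4.
a_c(n=7)/a_c(n=6) = (7/6)^-4 = 1296/2401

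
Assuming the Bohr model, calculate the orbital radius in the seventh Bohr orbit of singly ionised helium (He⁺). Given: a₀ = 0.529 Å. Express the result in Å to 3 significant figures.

13.0 Å

r_n = n²a₀/Z = 7² × 0.529 / 2
    = 49 × 0.529 / 2 = 13.0 Å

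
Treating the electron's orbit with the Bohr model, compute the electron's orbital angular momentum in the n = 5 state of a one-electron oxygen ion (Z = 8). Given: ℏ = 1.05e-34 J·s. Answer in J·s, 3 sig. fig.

L_n = nℏ = 5 × 1.05e-34 = 5.25e-34 J·s

5.25e-34 J·s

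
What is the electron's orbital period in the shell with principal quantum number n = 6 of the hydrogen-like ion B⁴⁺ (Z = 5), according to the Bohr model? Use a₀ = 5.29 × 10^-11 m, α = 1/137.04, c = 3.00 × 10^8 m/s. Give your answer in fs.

r = n²a₀/Z = 6²·5.29 × 10^-11/5 = 3.81 × 10^-10 m
v = Zαc/n = 5·0.00730·3.00 × 10^8/6 = 1.82 × 10^6 m/s
T = 2πr/v = 1.31 × 10^-15 s = 1.31 fs

1.31 fs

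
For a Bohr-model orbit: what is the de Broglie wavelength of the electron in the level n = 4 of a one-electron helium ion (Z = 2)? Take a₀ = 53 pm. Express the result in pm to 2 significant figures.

670 pm

The Bohr quantisation condition is nλ = 2πr_n.
r_n = n²a₀/Z = 420 pm
λ = 2πr_n/n = 2π·420/4 = 670 pm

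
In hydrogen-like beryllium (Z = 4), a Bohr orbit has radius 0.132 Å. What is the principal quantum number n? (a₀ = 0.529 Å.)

r_n = n²a₀/Z ⇒ n² = rZ/a₀ = 0.132 × 4 / 0.529 ≈ 1.00
n = 1

1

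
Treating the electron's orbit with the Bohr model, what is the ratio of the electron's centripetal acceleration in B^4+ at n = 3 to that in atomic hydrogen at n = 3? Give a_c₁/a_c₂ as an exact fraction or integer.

a_c ∝ Z^3 · n^-4
a_c₁/a_c₂ = (5/1)^3 · (3/3)^-4 = 125

125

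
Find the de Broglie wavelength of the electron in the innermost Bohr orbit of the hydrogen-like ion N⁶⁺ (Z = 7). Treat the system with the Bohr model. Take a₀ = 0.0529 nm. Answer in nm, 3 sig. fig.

The Bohr quantisation condition is nλ = 2πr_n.
r_n = n²a₀/Z = 0.00756 nm
λ = 2πr_n/n = 2π·0.00756/1 = 0.0475 nm

0.0475 nm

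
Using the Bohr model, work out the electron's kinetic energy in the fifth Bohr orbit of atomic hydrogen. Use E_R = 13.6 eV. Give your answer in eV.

0.544 eV

For a Coulomb orbit the virial theorem gives K = −E_n.
E_n = −E_R·Z²/n², so K = E_R·Z²/n² = 13.6 × 1²/5² = 0.544 eV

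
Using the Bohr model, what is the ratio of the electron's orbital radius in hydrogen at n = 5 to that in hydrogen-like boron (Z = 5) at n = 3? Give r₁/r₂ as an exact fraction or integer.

r ∝ Z^-1 · n^2
r₁/r₂ = (1/5)^-1 · (5/3)^2 = 125/9

125/9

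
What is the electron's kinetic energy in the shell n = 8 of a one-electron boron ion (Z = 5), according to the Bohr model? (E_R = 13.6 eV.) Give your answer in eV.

5.31 eV

For a Coulomb orbit the virial theorem gives K = −E_n.
E_n = −E_R·Z²/n², so K = E_R·Z²/n² = 13.6 × 5²/8² = 5.31 eV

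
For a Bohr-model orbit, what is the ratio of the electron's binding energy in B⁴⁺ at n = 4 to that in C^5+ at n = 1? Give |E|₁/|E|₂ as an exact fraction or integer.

25/576

|E| ∝ Z^2 · n^-2
|E|₁/|E|₂ = (5/6)^2 · (4/1)^-2 = 25/576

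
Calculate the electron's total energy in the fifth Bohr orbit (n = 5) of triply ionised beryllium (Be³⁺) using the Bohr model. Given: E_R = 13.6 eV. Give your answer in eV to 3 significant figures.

-8.70 eV

E_n = −E_R·Z²/n² = −13.6 × 4²/5² = -8.70 eV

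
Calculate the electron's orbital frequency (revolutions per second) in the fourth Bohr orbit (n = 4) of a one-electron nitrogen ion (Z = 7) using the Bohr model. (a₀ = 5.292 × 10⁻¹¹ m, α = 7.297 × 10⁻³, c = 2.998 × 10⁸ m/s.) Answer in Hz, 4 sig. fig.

5.037 × 10¹⁵ Hz

r = n²a₀/Z = 1.210 × 10⁻¹⁰ m, v = Zαc/n = 3.828 × 10⁶ m/s
f = v/(2πr) = 5.037 × 10¹⁵ Hz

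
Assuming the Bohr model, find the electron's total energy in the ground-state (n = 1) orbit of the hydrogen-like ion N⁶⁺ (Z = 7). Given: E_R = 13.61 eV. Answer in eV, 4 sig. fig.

E_n = −E_R·Z²/n² = −13.61 × 7²/1² = -666.9 eV

-666.9 eV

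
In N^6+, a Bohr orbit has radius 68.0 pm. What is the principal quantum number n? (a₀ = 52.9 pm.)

r_n = n²a₀/Z ⇒ n² = rZ/a₀ = 68.0 × 7 / 52.9 ≈ 9.00
n = 3

3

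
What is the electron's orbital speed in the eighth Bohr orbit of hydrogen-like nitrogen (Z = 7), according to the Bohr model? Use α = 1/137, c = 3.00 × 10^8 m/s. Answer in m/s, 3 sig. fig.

v_n = Zαc/n = 7 × 0.00730 × 3.00 × 10^8 / 8
    = 1.92 × 10^6 m/s

1.92 × 10^6 m/s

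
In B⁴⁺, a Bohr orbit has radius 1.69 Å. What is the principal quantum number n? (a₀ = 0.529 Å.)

r_n = n²a₀/Z ⇒ n² = rZ/a₀ = 1.69 × 5 / 0.529 ≈ 15.97
n = 4

4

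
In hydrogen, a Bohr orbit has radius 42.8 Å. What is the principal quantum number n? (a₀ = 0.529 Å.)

r_n = n²a₀/Z ⇒ n² = rZ/a₀ = 42.8 × 1 / 0.529 ≈ 80.91
n = 9

9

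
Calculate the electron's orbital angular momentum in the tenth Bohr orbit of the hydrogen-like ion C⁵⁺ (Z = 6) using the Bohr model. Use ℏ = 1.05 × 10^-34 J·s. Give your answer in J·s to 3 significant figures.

1.05 × 10^-33 J·s

L_n = nℏ = 10 × 1.05 × 10^-34 = 1.05 × 10^-33 J·s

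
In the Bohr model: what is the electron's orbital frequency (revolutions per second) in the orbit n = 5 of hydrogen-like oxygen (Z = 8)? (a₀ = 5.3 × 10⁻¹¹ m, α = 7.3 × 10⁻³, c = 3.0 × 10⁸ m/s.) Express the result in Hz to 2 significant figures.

3.4 × 10¹⁵ Hz

r = n²a₀/Z = 1.7 × 10⁻¹⁰ m, v = Zαc/n = 3.5 × 10⁶ m/s
f = v/(2πr) = 3.4 × 10¹⁵ Hz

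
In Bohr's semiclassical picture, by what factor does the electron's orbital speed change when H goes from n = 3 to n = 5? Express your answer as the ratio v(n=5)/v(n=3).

3/5

v ∝ Z^1 · n^-1; with Z fixed, v ∝ n^-1.
v(n=5)/v(n=3) = (5/3)^-1 = 3/5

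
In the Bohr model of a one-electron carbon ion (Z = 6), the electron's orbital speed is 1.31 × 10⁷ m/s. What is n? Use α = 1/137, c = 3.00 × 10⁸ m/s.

v_n = Zαc/n ⇒ n = Zαc/v = 6 × 0.00730 × 3.00 × 10⁸ / 1.31 × 10⁷ ≈ 1.00
n = 1

1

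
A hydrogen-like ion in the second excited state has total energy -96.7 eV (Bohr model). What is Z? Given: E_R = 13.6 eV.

E_n = −E_R Z²/n² ⇒ Z² = −E_n n²/E_R = 96.7 × 3² / 13.6 ≈ 63.99
Z = 8

8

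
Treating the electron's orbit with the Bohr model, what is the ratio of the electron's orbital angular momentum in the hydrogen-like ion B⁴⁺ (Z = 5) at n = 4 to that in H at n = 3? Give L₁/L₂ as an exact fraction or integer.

L = nℏ is independent of Z.
L₁/L₂ = n₁/n₂ = 4/3 = 4/3

4/3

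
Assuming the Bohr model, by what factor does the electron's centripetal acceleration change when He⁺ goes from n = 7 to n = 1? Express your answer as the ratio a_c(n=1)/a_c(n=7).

a_c ∝ Z^3 · n^-4; with Z fixed, a_c ∝ n^-4.
a_c(n=1)/a_c(n=7) = (1/7)^-4 = 2401

2401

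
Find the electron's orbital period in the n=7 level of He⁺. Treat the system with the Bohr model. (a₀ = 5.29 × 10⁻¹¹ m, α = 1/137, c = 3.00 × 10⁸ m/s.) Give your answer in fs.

13.0 fs

r = n²a₀/Z = 7²·5.29 × 10⁻¹¹/2 = 1.30 × 10⁻⁹ m
v = Zαc/n = 2·0.00730·3.00 × 10⁸/7 = 6.26 × 10⁵ m/s
T = 2πr/v = 1.30 × 10⁻¹⁴ s = 13.0 fs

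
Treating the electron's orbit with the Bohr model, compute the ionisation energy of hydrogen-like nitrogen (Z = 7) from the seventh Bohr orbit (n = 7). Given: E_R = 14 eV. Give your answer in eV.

E_n = −E_R·Z²/n² = −14 × 7²/7² eV = -14 eV
Ionisation energy = −E_n = 14 eV

14 eV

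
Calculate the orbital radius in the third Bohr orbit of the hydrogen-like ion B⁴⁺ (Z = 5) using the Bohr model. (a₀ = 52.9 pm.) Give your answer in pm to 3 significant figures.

r_n = n²a₀/Z = 3² × 52.9 / 5
    = 9 × 52.9 / 5 = 95.2 pm

95.2 pm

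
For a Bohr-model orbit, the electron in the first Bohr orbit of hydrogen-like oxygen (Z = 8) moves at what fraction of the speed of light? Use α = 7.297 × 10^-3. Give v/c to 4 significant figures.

v_n = Zαc/n, so v/c = Zα/n = 8 × 0.007297 / 1 = 0.05838

0.05838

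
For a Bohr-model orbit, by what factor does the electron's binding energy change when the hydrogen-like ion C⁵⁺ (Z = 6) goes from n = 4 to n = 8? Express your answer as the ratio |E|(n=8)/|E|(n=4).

1/4

|E| ∝ Z^2 · n^-2; with Z fixed, |E| ∝ n^-2.
|E|(n=8)/|E|(n=4) = (8/4)^-2 = 1/4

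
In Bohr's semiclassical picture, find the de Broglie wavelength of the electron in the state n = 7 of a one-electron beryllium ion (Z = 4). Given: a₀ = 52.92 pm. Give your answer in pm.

581.9 pm

The Bohr quantisation condition is nλ = 2πr_n.
r_n = n²a₀/Z = 648.3 pm
λ = 2πr_n/n = 2π·648.3/7 = 581.9 pm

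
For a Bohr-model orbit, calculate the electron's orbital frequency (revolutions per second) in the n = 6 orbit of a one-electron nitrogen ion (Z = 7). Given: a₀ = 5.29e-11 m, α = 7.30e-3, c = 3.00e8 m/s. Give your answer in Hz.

1.49e15 Hz

r = n²a₀/Z = 2.72e-10 m, v = Zαc/n = 2.56e6 m/s
f = v/(2πr) = 1.49e15 Hz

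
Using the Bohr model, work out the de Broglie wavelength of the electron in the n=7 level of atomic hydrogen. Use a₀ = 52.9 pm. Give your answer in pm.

The Bohr quantisation condition is nλ = 2πr_n.
r_n = n²a₀/Z = 2590 pm
λ = 2πr_n/n = 2π·2590/7 = 2330 pm

2330 pm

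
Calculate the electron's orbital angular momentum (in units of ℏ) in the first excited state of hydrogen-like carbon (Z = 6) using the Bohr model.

L_n = nℏ, so L/ℏ = n = 2.

2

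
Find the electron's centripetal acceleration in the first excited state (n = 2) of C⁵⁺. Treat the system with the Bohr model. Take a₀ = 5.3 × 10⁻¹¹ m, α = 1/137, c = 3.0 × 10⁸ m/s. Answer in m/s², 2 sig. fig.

1.2 × 10²⁴ m/s²

r = n²a₀/Z = 3.5 × 10⁻¹¹ m, v = Zαc/n = 6.6 × 10⁶ m/s
a = v²/r = (6.6 × 10⁶)² / 3.5 × 10⁻¹¹ = 1.2 × 10²⁴ m/s²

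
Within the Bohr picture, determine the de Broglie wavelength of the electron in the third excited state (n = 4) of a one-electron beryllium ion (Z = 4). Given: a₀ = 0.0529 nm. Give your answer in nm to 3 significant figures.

The Bohr quantisation condition is nλ = 2πr_n.
r_n = n²a₀/Z = 0.212 nm
λ = 2πr_n/n = 2π·0.212/4 = 0.332 nm

0.332 nm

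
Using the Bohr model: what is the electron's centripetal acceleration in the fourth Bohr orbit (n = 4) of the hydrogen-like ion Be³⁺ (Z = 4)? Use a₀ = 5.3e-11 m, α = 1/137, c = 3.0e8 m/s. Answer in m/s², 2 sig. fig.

r = n²a₀/Z = 2.1e-10 m, v = Zαc/n = 2.2e6 m/s
a = v²/r = (2.2e6)² / 2.1e-10 = 2.3e22 m/s²

2.3e22 m/s²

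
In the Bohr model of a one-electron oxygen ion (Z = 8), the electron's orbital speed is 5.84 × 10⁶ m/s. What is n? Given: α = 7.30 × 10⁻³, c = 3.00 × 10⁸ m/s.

3

v_n = Zαc/n ⇒ n = Zαc/v = 8 × 0.00730 × 3.00 × 10⁸ / 5.84 × 10⁶ ≈ 3.00
n = 3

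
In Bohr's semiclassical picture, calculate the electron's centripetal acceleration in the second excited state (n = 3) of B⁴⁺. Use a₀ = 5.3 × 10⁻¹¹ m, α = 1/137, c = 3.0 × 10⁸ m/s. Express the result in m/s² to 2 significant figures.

1.4 × 10²³ m/s²

r = n²a₀/Z = 9.5 × 10⁻¹¹ m, v = Zαc/n = 3.6 × 10⁶ m/s
a = v²/r = (3.6 × 10⁶)² / 9.5 × 10⁻¹¹ = 1.4 × 10²³ m/s²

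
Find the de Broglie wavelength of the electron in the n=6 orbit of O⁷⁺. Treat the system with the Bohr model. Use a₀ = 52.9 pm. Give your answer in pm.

249 pm

The Bohr quantisation condition is nλ = 2πr_n.
r_n = n²a₀/Z = 238 pm
λ = 2πr_n/n = 2π·238/6 = 249 pm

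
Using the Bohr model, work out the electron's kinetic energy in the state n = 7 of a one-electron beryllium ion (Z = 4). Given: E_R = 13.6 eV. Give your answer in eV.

For a Coulomb orbit the virial theorem gives K = −E_n.
E_n = −E_R·Z²/n², so K = E_R·Z²/n² = 13.6 × 4²/7² = 4.44 eV

4.44 eV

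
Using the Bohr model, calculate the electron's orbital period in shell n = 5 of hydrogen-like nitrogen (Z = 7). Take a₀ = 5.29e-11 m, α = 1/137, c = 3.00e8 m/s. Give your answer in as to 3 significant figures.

r = n²a₀/Z = 5²·5.29e-11/7 = 1.89e-10 m
v = Zαc/n = 7·0.00730·3.00e8/5 = 3.07e6 m/s
T = 2πr/v = 3.87e-16 s = 387 as

387 as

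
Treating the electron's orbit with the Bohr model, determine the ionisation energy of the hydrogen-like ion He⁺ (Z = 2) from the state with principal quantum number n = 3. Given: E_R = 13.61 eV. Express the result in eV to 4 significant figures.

6.049 eV

E_n = −E_R·Z²/n² = −13.61 × 2²/3² eV = -6.049 eV
Ionisation energy = −E_n = 6.049 eV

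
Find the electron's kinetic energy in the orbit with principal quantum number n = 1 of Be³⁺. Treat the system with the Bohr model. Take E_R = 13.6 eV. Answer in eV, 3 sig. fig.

For a Coulomb orbit the virial theorem gives K = −E_n.
E_n = −E_R·Z²/n², so K = E_R·Z²/n² = 13.6 × 4²/1² = 218 eV

218 eV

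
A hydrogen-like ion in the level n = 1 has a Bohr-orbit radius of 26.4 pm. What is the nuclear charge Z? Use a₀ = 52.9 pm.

2

r_n = n²a₀/Z ⇒ Z = n²a₀/r = 1² × 52.9 / 26.4 ≈ 2.00
Z = 2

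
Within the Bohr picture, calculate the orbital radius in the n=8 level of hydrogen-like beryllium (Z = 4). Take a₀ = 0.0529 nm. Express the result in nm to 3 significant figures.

0.846 nm

r_n = n²a₀/Z = 8² × 0.0529 / 4
    = 64 × 0.0529 / 4 = 0.846 nm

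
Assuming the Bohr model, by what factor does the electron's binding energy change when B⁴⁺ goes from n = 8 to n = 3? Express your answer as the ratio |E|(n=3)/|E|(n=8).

64/9

|E| ∝ Z^2 · n^-2; with Z fixed, |E| ∝ n^-2.
|E|(n=3)/|E|(n=8) = (3/8)^-2 = 64/9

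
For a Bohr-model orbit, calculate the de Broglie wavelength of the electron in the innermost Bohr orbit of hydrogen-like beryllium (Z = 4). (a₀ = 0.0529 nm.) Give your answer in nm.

The Bohr quantisation condition is nλ = 2πr_n.
r_n = n²a₀/Z = 0.0132 nm
λ = 2πr_n/n = 2π·0.0132/1 = 0.0831 nm

0.0831 nm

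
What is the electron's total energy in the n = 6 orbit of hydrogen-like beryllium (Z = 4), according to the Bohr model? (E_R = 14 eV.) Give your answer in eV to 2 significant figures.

E_n = −E_R·Z²/n² = −14 × 4²/6² = -6.2 eV

-6.2 eV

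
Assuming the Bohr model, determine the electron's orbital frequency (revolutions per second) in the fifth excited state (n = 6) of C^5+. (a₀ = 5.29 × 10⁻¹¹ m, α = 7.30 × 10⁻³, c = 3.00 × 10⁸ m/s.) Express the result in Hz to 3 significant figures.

1.10 × 10¹⁵ Hz

r = n²a₀/Z = 3.17 × 10⁻¹⁰ m, v = Zαc/n = 2.19 × 10⁶ m/s
f = v/(2πr) = 1.10 × 10¹⁵ Hz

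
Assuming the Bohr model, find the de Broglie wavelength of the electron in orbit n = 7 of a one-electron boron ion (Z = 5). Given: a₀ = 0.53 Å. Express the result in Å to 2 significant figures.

The Bohr quantisation condition is nλ = 2πr_n.
r_n = n²a₀/Z = 5.2 Å
λ = 2πr_n/n = 2π·5.2/7 = 4.7 Å

4.7 Å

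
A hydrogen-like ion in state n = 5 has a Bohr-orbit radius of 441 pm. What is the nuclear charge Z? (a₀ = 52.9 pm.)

r_n = n²a₀/Z ⇒ Z = n²a₀/r = 5² × 52.9 / 441 ≈ 3.00
Z = 3

3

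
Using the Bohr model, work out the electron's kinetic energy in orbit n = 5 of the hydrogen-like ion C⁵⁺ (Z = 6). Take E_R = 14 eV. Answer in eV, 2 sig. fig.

20 eV

For a Coulomb orbit the virial theorem gives K = −E_n.
E_n = −E_R·Z²/n², so K = E_R·Z²/n² = 14 × 6²/5² = 20 eV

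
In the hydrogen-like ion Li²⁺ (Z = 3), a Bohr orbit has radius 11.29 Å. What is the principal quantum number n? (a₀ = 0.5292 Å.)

8

r_n = n²a₀/Z ⇒ n² = rZ/a₀ = 11.29 × 3 / 0.5292 ≈ 64.00
n = 8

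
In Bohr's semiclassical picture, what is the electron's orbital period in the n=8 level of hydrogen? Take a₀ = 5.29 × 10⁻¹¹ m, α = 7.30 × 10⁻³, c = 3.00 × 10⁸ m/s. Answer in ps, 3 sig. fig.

r = n²a₀/Z = 8²·5.29 × 10⁻¹¹/1 = 3.39 × 10⁻⁹ m
v = Zαc/n = 1·0.00730·3.00 × 10⁸/8 = 2.74 × 10⁵ m/s
T = 2πr/v = 7.77 × 10⁻¹⁴ s = 0.0777 ps

0.0777 ps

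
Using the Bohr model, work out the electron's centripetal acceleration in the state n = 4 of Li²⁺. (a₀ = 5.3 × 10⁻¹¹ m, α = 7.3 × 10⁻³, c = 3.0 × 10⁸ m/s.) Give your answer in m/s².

9.5 × 10²¹ m/s²

r = n²a₀/Z = 2.8 × 10⁻¹⁰ m, v = Zαc/n = 1.6 × 10⁶ m/s
a = v²/r = (1.6 × 10⁶)² / 2.8 × 10⁻¹⁰ = 9.5 × 10²¹ m/s²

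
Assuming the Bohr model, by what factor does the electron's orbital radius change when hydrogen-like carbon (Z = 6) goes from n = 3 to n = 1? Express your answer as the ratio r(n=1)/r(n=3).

1/9

r ∝ Z^-1 · n^2; with Z fixed, r ∝ n^2.
r(n=1)/r(n=3) = (1/3)^2 = 1/9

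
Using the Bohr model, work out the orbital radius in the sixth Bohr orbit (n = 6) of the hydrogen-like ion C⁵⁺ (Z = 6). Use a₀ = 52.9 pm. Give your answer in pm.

317 pm

r_n = n²a₀/Z = 6² × 52.9 / 6
    = 36 × 52.9 / 6 = 317 pm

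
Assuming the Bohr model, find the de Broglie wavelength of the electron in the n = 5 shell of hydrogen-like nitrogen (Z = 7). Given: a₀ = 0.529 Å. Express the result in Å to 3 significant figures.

2.37 Å

The Bohr quantisation condition is nλ = 2πr_n.
r_n = n²a₀/Z = 1.89 Å
λ = 2πr_n/n = 2π·1.89/5 = 2.37 Å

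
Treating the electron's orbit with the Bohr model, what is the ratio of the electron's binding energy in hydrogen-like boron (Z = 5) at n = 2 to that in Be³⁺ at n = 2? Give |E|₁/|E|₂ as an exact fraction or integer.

25/16

|E| ∝ Z^2 · n^-2
|E|₁/|E|₂ = (5/4)^2 · (2/2)^-2 = 25/16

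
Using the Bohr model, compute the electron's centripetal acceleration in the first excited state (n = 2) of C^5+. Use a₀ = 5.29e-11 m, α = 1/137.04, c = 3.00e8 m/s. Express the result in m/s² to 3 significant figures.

r = n²a₀/Z = 3.53e-11 m, v = Zαc/n = 6.57e6 m/s
a = v²/r = (6.57e6)² / 3.53e-11 = 1.22e24 m/s²

1.22e24 m/s²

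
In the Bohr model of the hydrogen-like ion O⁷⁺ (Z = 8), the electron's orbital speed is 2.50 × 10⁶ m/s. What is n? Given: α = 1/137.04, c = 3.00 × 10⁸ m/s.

7

v_n = Zαc/n ⇒ n = Zαc/v = 8 × 0.00730 × 3.00 × 10⁸ / 2.50 × 10⁶ ≈ 7.01
n = 7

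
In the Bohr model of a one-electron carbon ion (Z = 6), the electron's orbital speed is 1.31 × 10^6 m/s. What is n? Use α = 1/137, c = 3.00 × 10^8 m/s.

v_n = Zαc/n ⇒ n = Zαc/v = 6 × 0.00730 × 3.00 × 10^8 / 1.31 × 10^6 ≈ 10.03
n = 10

10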